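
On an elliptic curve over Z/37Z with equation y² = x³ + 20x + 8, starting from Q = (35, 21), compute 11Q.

Repeated addition: build up to 11Q.
2Q: tangent at (35, 21): λ = (3·35² + 20)/(2·21) ≡ 32/5. 5⁻¹ ≡ 15 (mod 37) since 5·15 = 75 ≡ 1, so λ ≡ 32·15 ≡ 36.
  x = λ² - 35 - 35 = 1296 - 70 ≡ 5; y = λ·(35 - 5) - 21 ≡ 23. → (5, 23)
3Q: (5, 23) + (35, 21). λ = (21 - 23)/(35 - 5) ≡ 35/30 mod 37. 30⁻¹ ≡ 21 (mod 37) since 30·21 = 630 ≡ 1, so λ ≡ 32.
  x = λ² - 5 - 35 = 1024 - 40 ≡ 22; y = λ·(5 - 22) - 23 ≡ 25. → (22, 25)
4Q: (22, 25) + (35, 21). λ = (21 - 25)/(35 - 22) ≡ 33/13 mod 37. 13⁻¹ ≡ 20 (mod 37), so λ ≡ 31.
  x = λ² - 22 - 35 = 961 - 57 ≡ 16; y = λ·(22 - 16) - 25 ≡ 13. → (16, 13)
5Q: (16, 13) + (35, 21). λ = (21 - 13)/(35 - 16) ≡ 8/19 mod 37. 19⁻¹ ≡ 2 (mod 37), so λ ≡ 16.
  x = λ² - 16 - 35 = 256 - 51 ≡ 20; y = λ·(16 - 20) - 13 ≡ 34. → (20, 34)
6Q: (20, 34) + (35, 21). λ = (21 - 34)/(35 - 20) ≡ 24/15 mod 37. 15⁻¹ ≡ 5 (mod 37), so λ ≡ 9.
  x = λ² - 20 - 35 = 81 - 55 ≡ 26; y = λ·(20 - 26) - 34 ≡ 23. → (26, 23)
7Q: (26, 23) + (35, 21). λ = (21 - 23)/(35 - 26) ≡ 35/9 mod 37. 9⁻¹ ≡ 33 (mod 37), so λ ≡ 8.
  x = λ² - 26 - 35 = 64 - 61 ≡ 3; y = λ·(26 - 3) - 23 ≡ 13. → (3, 13)
8Q: (3, 13) + (35, 21). λ = (21 - 13)/(35 - 3) ≡ 8/32 mod 37. 32⁻¹ ≡ 22 (mod 37) since 32·22 = 704 ≡ 1, so λ ≡ 28.
  x = λ² - 3 - 35 = 784 - 38 ≡ 6; y = λ·(3 - 6) - 13 ≡ 14. → (6, 14)
9Q: (6, 14) + (35, 21). λ = (21 - 14)/(35 - 6) ≡ 7/29 mod 37. 29⁻¹ ≡ 23 (mod 37) since 29·23 = 667 ≡ 1, so λ ≡ 13.
  x = λ² - 6 - 35 = 169 - 41 ≡ 17; y = λ·(6 - 17) - 14 ≡ 28. → (17, 28)
10Q: (17, 28) + (35, 21). λ = (21 - 28)/(35 - 17) ≡ 30/18 mod 37. 18⁻¹ ≡ 35 (mod 37), so λ ≡ 14.
  x = λ² - 17 - 35 = 196 - 52 ≡ 33; y = λ·(17 - 33) - 28 ≡ 7. → (33, 7)
11Q: (33, 7) + (35, 21). λ = (21 - 7)/(35 - 33) ≡ 14/2 mod 37. 2⁻¹ ≡ 19 (mod 37) since 2·19 = 38 ≡ 1, so λ ≡ 7.
  x = λ² - 33 - 35 = 49 - 68 ≡ 18; y = λ·(33 - 18) - 7 ≡ 24. → (18, 24)

(18, 24)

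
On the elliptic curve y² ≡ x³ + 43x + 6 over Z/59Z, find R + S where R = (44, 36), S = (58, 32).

(51, 25)

(44, 36) + (58, 32). λ = (32 - 36)/(58 - 44) ≡ 55/14 mod 59. 14⁻¹ ≡ 38 (mod 59) since 14·38 = 532 ≡ 1, so λ ≡ 25.
  x = λ² - 44 - 58 = 625 - 102 ≡ 51; y = λ·(44 - 51) - 36 ≡ 25. → (51, 25)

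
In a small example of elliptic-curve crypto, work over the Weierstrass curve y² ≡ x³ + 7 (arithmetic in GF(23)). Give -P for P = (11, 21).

(11, 2)

-(11, 21) = (11, -21 mod 23) = (11, 2).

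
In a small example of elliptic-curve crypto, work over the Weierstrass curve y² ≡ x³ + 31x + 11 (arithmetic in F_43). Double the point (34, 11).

tangent at (34, 11): λ = (3·34² + 31)/(2·11) ≡ 16/22. 22⁻¹ ≡ 2 (mod 43), so λ ≡ 16·2 ≡ 32.
  x = λ² - 34 - 34 = 1024 - 68 ≡ 10; y = λ·(34 - 10) - 11 ≡ 26. → (10, 26)

(10, 26)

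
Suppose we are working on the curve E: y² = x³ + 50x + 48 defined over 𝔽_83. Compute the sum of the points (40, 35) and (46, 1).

(40, 35) + (46, 1). λ = (1 - 35)/(46 - 40) ≡ 49/6 mod 83. 6⁻¹ ≡ 14 (mod 83) since 6·14 = 84 ≡ 1, so λ ≡ 22.
  x = λ² - 40 - 46 = 484 - 86 ≡ 66; y = λ·(40 - 66) - 35 ≡ 57. → (66, 57)

(66, 57)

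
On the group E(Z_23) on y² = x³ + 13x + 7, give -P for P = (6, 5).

(6, 18)

-(6, 5) = (6, -5 mod 23) = (6, 18).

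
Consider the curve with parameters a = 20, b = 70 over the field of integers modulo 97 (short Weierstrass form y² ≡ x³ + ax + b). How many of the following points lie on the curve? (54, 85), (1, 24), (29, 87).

1

(54, 85): 85² ≡ 47, rhs ≡ 19 → off.
(1, 24): 24² ≡ 91, rhs ≡ 91 → on.
(29, 87): 87² ≡ 3, rhs ≡ 13 → off.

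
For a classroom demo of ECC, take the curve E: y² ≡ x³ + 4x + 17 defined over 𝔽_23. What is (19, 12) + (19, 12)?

(21, 22)

tangent at (19, 12): λ = (3·19² + 4)/(2·12) ≡ 6/1. 1⁻¹ ≡ 1 (mod 23), so λ ≡ 6·1 ≡ 6.
  x = λ² - 19 - 19 = 36 - 38 ≡ 21; y = λ·(19 - 21) - 12 ≡ 22. → (21, 22)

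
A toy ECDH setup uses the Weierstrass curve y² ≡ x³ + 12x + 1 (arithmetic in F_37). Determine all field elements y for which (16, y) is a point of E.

16, 21

x³ + 12x + 1 = 4289 ≡ 34 (mod 37).
Square roots of 34 mod 37: 16 and 21 (since 16² = 256 ≡ 34).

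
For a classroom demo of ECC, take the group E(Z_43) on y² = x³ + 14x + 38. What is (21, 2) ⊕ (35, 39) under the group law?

(21, 2) + (35, 39). λ = (39 - 2)/(35 - 21) ≡ 37/14 mod 43. 14⁻¹ ≡ 40 (mod 43), so λ ≡ 18.
  x = λ² - 21 - 35 = 324 - 56 ≡ 10; y = λ·(21 - 10) - 2 ≡ 24. → (10, 24)

(10, 24)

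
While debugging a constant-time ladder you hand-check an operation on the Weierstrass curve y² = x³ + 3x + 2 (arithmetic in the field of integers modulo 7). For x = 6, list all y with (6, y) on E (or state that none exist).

x³ + 3x + 2 = 236 ≡ 5 (mod 7).
5 is a non-residue mod 7; no y exists.

none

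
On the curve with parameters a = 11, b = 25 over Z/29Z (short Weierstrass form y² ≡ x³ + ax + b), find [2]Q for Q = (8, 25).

(13, 4)

tangent at (8, 25): λ = (3·8² + 11)/(2·25) ≡ 0/21. 21⁻¹ ≡ 18 (mod 29) since 21·18 = 378 ≡ 1, so λ ≡ 0·18 ≡ 0.
  x = λ² - 8 - 8 = 0 - 16 ≡ 13; y = λ·(8 - 13) - 25 ≡ 4. → (13, 4)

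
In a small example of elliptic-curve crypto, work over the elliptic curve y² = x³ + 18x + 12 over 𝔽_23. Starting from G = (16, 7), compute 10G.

Double-and-add on 10 = (1010)₂. Start with G = (16, 7) for the leading 1-bit.
double: tangent at (16, 7): λ = (3·16² + 18)/(2·7) ≡ 4/14. 14⁻¹ ≡ 5 (mod 23), so λ ≡ 4·5 ≡ 20.
  x = λ² - 16 - 16 = 400 - 32 ≡ 0; y = λ·(16 - 0) - 7 ≡ 14. → (0, 14)
double: tangent at (0, 14): λ = (3·0² + 18)/(2·14) ≡ 18/5. 5⁻¹ ≡ 14 (mod 23), so λ ≡ 18·14 ≡ 22.
  x = λ² - 0 - 0 = 484 - 0 ≡ 1; y = λ·(0 - 1) - 14 ≡ 10. → (1, 10)
add G: (1, 10) + (16, 7). λ = (7 - 10)/(16 - 1) ≡ 20/15 mod 23. 15⁻¹ ≡ 20 (mod 23), so λ ≡ 9.
  x = λ² - 1 - 16 = 81 - 17 ≡ 18; y = λ·(1 - 18) - 10 ≡ 21. → (18, 21)
double: tangent at (18, 21): λ = (3·18² + 18)/(2·21) ≡ 1/19. 19⁻¹ ≡ 17 (mod 23), so λ ≡ 1·17 ≡ 17.
  x = λ² - 18 - 18 = 289 - 36 ≡ 0; y = λ·(18 - 0) - 21 ≡ 9. → (0, 9)

(0, 9)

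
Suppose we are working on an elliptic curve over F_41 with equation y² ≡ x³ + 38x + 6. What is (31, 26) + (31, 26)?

tangent at (31, 26): λ = (3·31² + 38)/(2·26) ≡ 10/11. 11⁻¹ ≡ 15 (mod 41), so λ ≡ 10·15 ≡ 27.
  x = λ² - 31 - 31 = 729 - 62 ≡ 11; y = λ·(31 - 11) - 26 ≡ 22. → (11, 22)

(11, 22)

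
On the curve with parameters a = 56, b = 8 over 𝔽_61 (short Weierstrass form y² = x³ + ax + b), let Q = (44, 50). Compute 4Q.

(52, 42)

Double-and-add on 4 = (100)₂. Start with Q = (44, 50) for the leading 1-bit.
double: tangent at (44, 50): λ = (3·44² + 56)/(2·50) ≡ 8/39. 39⁻¹ ≡ 36 (mod 61) since 39·36 = 1404 ≡ 1, so λ ≡ 8·36 ≡ 44.
  x = λ² - 44 - 44 = 1936 - 88 ≡ 18; y = λ·(44 - 18) - 50 ≡ 57. → (18, 57)
double: tangent at (18, 57): λ = (3·18² + 56)/(2·57) ≡ 52/53. 53⁻¹ ≡ 38 (mod 61) since 53·38 = 2014 ≡ 1, so λ ≡ 52·38 ≡ 24.
  x = λ² - 18 - 18 = 576 - 36 ≡ 52; y = λ·(18 - 52) - 57 ≡ 42. → (52, 42)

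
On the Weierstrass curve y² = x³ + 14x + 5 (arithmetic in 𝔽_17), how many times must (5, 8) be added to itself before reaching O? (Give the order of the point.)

12

2P: tangent at (5, 8): λ = (3·5² + 14)/(2·8) ≡ 4/16. 16⁻¹ ≡ 16 (mod 17), so λ ≡ 4·16 ≡ 13.
  x = λ² - 5 - 5 = 169 - 10 ≡ 6; y = λ·(5 - 6) - 8 ≡ 13. → (6, 13)
3P: (6, 13) + (5, 8). λ = (8 - 13)/(5 - 6) ≡ 12/16 mod 17. 16⁻¹ ≡ 16 (mod 17), so λ ≡ 5.
  x = λ² - 6 - 5 = 25 - 11 ≡ 14; y = λ·(6 - 14) - 13 ≡ 15. → (14, 15)
4P: (14, 15) + (5, 8). λ = (8 - 15)/(5 - 14) ≡ 10/8 mod 17. 8⁻¹ ≡ 15 (mod 17), so λ ≡ 14.
  x = λ² - 14 - 5 = 196 - 19 ≡ 7; y = λ·(14 - 7) - 15 ≡ 15. → (7, 15)
5P: (7, 15) + (5, 8). λ = (8 - 15)/(5 - 7) ≡ 10/15 mod 17. 15⁻¹ ≡ 8 (mod 17), so λ ≡ 12.
  x = λ² - 7 - 5 = 144 - 12 ≡ 13; y = λ·(7 - 13) - 15 ≡ 15. → (13, 15)
6P: (13, 15) + (5, 8). λ = (8 - 15)/(5 - 13) ≡ 10/9 mod 17. 9⁻¹ ≡ 2 (mod 17) since 9·2 = 18 ≡ 1, so λ ≡ 3.
  x = λ² - 13 - 5 = 9 - 18 ≡ 8; y = λ·(13 - 8) - 15 ≡ 0. → (8, 0)
7P: (8, 0) + (5, 8). λ = (8 - 0)/(5 - 8) ≡ 8/14 mod 17. 14⁻¹ ≡ 11 (mod 17) since 14·11 = 154 ≡ 1, so λ ≡ 3.
  x = λ² - 8 - 5 = 9 - 13 ≡ 13; y = λ·(8 - 13) - 0 ≡ 2. → (13, 2)
8P: (13, 2) + (5, 8). λ = (8 - 2)/(5 - 13) ≡ 6/9 mod 17. 9⁻¹ ≡ 2 (mod 17), so λ ≡ 12.
  x = λ² - 13 - 5 = 144 - 18 ≡ 7; y = λ·(13 - 7) - 2 ≡ 2. → (7, 2)
9P: (7, 2) + (5, 8). λ = (8 - 2)/(5 - 7) ≡ 6/15 mod 17. 15⁻¹ ≡ 8 (mod 17) since 15·8 = 120 ≡ 1, so λ ≡ 14.
  x = λ² - 7 - 5 = 196 - 12 ≡ 14; y = λ·(7 - 14) - 2 ≡ 2. → (14, 2)
10P: (14, 2) + (5, 8). λ = (8 - 2)/(5 - 14) ≡ 6/8 mod 17. 8⁻¹ ≡ 15 (mod 17) since 8·15 = 120 ≡ 1, so λ ≡ 5.
  x = λ² - 14 - 5 = 25 - 19 ≡ 6; y = λ·(14 - 6) - 2 ≡ 4. → (6, 4)
11P: (6, 4) + (5, 8). λ = (8 - 4)/(5 - 6) ≡ 4/16 mod 17. 16⁻¹ ≡ 16 (mod 17) since 16·16 = 256 ≡ 1, so λ ≡ 13.
  x = λ² - 6 - 5 = 169 - 11 ≡ 5; y = λ·(6 - 5) - 4 ≡ 9. → (5, 9)
12P: (5, 9) + (5, 8): same x and y₁ ≡ -y₂, so the sum is O.
12P = O, so the order is 12.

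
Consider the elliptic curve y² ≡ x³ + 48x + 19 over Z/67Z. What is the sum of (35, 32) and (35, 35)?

O

The two points share x = 35 and their y-coordinates satisfy 32 + 35 ≡ 0 (mod 67), so they are inverses. Their sum is 𝒪.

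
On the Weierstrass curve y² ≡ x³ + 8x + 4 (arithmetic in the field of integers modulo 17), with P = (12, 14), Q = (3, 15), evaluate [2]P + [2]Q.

First 2P:
Repeated addition: build up to 2P.
2P: tangent at (12, 14): λ = (3·12² + 8)/(2·14) ≡ 15/11. 11⁻¹ ≡ 14 (mod 17), so λ ≡ 15·14 ≡ 6.
  x = λ² - 12 - 12 = 36 - 24 ≡ 12; y = λ·(12 - 12) - 14 ≡ 3. → (12, 3)
2P = (12, 3).
Next 2Q:
Repeated addition: build up to 2Q.
2Q: tangent at (3, 15): λ = (3·3² + 8)/(2·15) ≡ 1/13. 13⁻¹ ≡ 4 (mod 17) since 13·4 = 52 ≡ 1, so λ ≡ 1·4 ≡ 4.
  x = λ² - 3 - 3 = 16 - 6 ≡ 10; y = λ·(3 - 10) - 15 ≡ 8. → (10, 8)
2Q = (10, 8).
Finally 2P + 2Q:
(12, 3) + (10, 8). λ = (8 - 3)/(10 - 12) ≡ 5/15 mod 17. 15⁻¹ ≡ 8 (mod 17) since 15·8 = 120 ≡ 1, so λ ≡ 6.
  x = λ² - 12 - 10 = 36 - 22 ≡ 14; y = λ·(12 - 14) - 3 ≡ 2. → (14, 2)

(14, 2)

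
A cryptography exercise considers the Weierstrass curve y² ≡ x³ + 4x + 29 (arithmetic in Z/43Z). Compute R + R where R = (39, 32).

tangent at (39, 32): λ = (3·39² + 4)/(2·32) ≡ 9/21. 21⁻¹ ≡ 41 (mod 43) since 21·41 = 861 ≡ 1, so λ ≡ 9·41 ≡ 25.
  x = λ² - 39 - 39 = 625 - 78 ≡ 31; y = λ·(39 - 31) - 32 ≡ 39. → (31, 39)

(31, 39)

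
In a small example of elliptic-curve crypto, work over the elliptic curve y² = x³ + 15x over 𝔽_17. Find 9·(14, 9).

(14, 8)

Write G = (14, 9).
Double-and-add on 9 = (1001)₂. Start with G = (14, 9) for the leading 1-bit.
double: tangent at (14, 9): λ = (3·14² + 15)/(2·9) ≡ 8/1. 1⁻¹ ≡ 1 (mod 17) since 1·1 = 1 ≡ 1, so λ ≡ 8·1 ≡ 8.
  x = λ² - 14 - 14 = 64 - 28 ≡ 2; y = λ·(14 - 2) - 9 ≡ 2. → (2, 2)
double: tangent at (2, 2): λ = (3·2² + 15)/(2·2) ≡ 10/4. 4⁻¹ ≡ 13 (mod 17) since 4·13 = 52 ≡ 1, so λ ≡ 10·13 ≡ 11.
  x = λ² - 2 - 2 = 121 - 4 ≡ 15; y = λ·(2 - 15) - 2 ≡ 8. → (15, 8)
double: tangent at (15, 8): λ = (3·15² + 15)/(2·8) ≡ 10/16. 16⁻¹ ≡ 16 (mod 17) since 16·16 = 256 ≡ 1, so λ ≡ 10·16 ≡ 7.
  x = λ² - 15 - 15 = 49 - 30 ≡ 2; y = λ·(15 - 2) - 8 ≡ 15. → (2, 15)
add G: (2, 15) + (14, 9). λ = (9 - 15)/(14 - 2) ≡ 11/12 mod 17. 12⁻¹ ≡ 10 (mod 17), so λ ≡ 8.
  x = λ² - 2 - 14 = 64 - 16 ≡ 14; y = λ·(2 - 14) - 15 ≡ 8. → (14, 8)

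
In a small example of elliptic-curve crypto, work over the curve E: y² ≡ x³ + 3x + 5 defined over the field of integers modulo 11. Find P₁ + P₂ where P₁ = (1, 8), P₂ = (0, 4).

(4, 2)

(1, 8) + (0, 4). λ = (4 - 8)/(0 - 1) ≡ 7/10 mod 11. 10⁻¹ ≡ 10 (mod 11), so λ ≡ 4.
  x = λ² - 1 - 0 = 16 - 1 ≡ 4; y = λ·(1 - 4) - 8 ≡ 2. → (4, 2)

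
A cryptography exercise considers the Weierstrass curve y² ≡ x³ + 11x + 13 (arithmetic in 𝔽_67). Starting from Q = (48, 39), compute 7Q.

Repeated addition: build up to 7Q.
2Q: tangent at (48, 39): λ = (3·48² + 11)/(2·39) ≡ 22/11. 11⁻¹ ≡ 61 (mod 67), so λ ≡ 22·61 ≡ 2.
  x = λ² - 48 - 48 = 4 - 96 ≡ 42; y = λ·(48 - 42) - 39 ≡ 40. → (42, 40)
3Q: (42, 40) + (48, 39). λ = (39 - 40)/(48 - 42) ≡ 66/6 mod 67. 6⁻¹ ≡ 56 (mod 67) since 6·56 = 336 ≡ 1, so λ ≡ 11.
  x = λ² - 42 - 48 = 121 - 90 ≡ 31; y = λ·(42 - 31) - 40 ≡ 14. → (31, 14)
4Q: (31, 14) + (48, 39). λ = (39 - 14)/(48 - 31) ≡ 25/17 mod 67. 17⁻¹ ≡ 4 (mod 67), so λ ≡ 33.
  x = λ² - 31 - 48 = 1089 - 79 ≡ 5; y = λ·(31 - 5) - 14 ≡ 40. → (5, 40)
5Q: (5, 40) + (48, 39). λ = (39 - 40)/(48 - 5) ≡ 66/43 mod 67. 43⁻¹ ≡ 53 (mod 67) since 43·53 = 2279 ≡ 1, so λ ≡ 14.
  x = λ² - 5 - 48 = 196 - 53 ≡ 9; y = λ·(5 - 9) - 40 ≡ 38. → (9, 38)
6Q: (9, 38) + (48, 39). λ = (39 - 38)/(48 - 9) ≡ 1/39 mod 67. 39⁻¹ ≡ 55 (mod 67), so λ ≡ 55.
  x = λ² - 9 - 48 = 3025 - 57 ≡ 20; y = λ·(9 - 20) - 38 ≡ 27. → (20, 27)
7Q: (20, 27) + (48, 39). λ = (39 - 27)/(48 - 20) ≡ 12/28 mod 67. 28⁻¹ ≡ 12 (mod 67) since 28·12 = 336 ≡ 1, so λ ≡ 10.
  x = λ² - 20 - 48 = 100 - 68 ≡ 32; y = λ·(20 - 32) - 27 ≡ 54. → (32, 54)

(32, 54)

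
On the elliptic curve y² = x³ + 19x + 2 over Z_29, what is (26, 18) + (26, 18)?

tangent at (26, 18): λ = (3·26² + 19)/(2·18) ≡ 17/7. 7⁻¹ ≡ 25 (mod 29), so λ ≡ 17·25 ≡ 19.
  x = λ² - 26 - 26 = 361 - 52 ≡ 19; y = λ·(26 - 19) - 18 ≡ 28. → (19, 28)

(19, 28)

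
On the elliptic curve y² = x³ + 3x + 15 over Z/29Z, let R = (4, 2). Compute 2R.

(15, 10)

tangent at (4, 2): λ = (3·4² + 3)/(2·2) ≡ 22/4. 4⁻¹ ≡ 22 (mod 29), so λ ≡ 22·22 ≡ 20.
  x = λ² - 4 - 4 = 400 - 8 ≡ 15; y = λ·(4 - 15) - 2 ≡ 10. → (15, 10)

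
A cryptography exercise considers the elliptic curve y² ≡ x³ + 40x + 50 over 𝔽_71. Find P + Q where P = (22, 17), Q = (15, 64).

(22, 17) + (15, 64). λ = (64 - 17)/(15 - 22) ≡ 47/64 mod 71. 64⁻¹ ≡ 10 (mod 71), so λ ≡ 44.
  x = λ² - 22 - 15 = 1936 - 37 ≡ 53; y = λ·(22 - 53) - 17 ≡ 39. → (53, 39)

(53, 39)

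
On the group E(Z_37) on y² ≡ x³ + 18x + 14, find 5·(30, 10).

(8, 2)

Write G = (30, 10).
Repeated addition: build up to 5G.
2G: tangent at (30, 10): λ = (3·30² + 18)/(2·10) ≡ 17/20. 20⁻¹ ≡ 13 (mod 37) since 20·13 = 260 ≡ 1, so λ ≡ 17·13 ≡ 36.
  x = λ² - 30 - 30 = 1296 - 60 ≡ 15; y = λ·(30 - 15) - 10 ≡ 12. → (15, 12)
3G: (15, 12) + (30, 10). λ = (10 - 12)/(30 - 15) ≡ 35/15 mod 37. 15⁻¹ ≡ 5 (mod 37) since 15·5 = 75 ≡ 1, so λ ≡ 27.
  x = λ² - 15 - 30 = 729 - 45 ≡ 18; y = λ·(15 - 18) - 12 ≡ 18. → (18, 18)
4G: (18, 18) + (30, 10). λ = (10 - 18)/(30 - 18) ≡ 29/12 mod 37. 12⁻¹ ≡ 34 (mod 37) since 12·34 = 408 ≡ 1, so λ ≡ 24.
  x = λ² - 18 - 30 = 576 - 48 ≡ 10; y = λ·(18 - 10) - 18 ≡ 26. → (10, 26)
5G: (10, 26) + (30, 10). λ = (10 - 26)/(30 - 10) ≡ 21/20 mod 37. 20⁻¹ ≡ 13 (mod 37), so λ ≡ 14.
  x = λ² - 10 - 30 = 196 - 40 ≡ 8; y = λ·(10 - 8) - 26 ≡ 2. → (8, 2)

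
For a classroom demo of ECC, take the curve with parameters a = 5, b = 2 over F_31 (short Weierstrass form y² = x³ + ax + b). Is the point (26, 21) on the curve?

y² = 21² ≡ 7; x³ + 5x + 2 = 17708 ≡ 7 (mod 31). 7 = 7.

yes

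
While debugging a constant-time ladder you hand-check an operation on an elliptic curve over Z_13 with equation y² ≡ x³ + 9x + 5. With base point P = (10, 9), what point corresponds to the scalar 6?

O

Repeated addition: build up to 6P.
2P: tangent at (10, 9): λ = (3·10² + 9)/(2·9) ≡ 10/5. 5⁻¹ ≡ 8 (mod 13) since 5·8 = 40 ≡ 1, so λ ≡ 10·8 ≡ 2.
  x = λ² - 10 - 10 = 4 - 20 ≡ 10; y = λ·(10 - 10) - 9 ≡ 4. → (10, 4)
3P: (10, 4) + (10, 9): same x and y₁ ≡ -y₂, so the sum is 𝒪.
4P: 𝒪 + (10, 9) = (10, 9) (identity).
5P: tangent at (10, 9): λ = (3·10² + 9)/(2·9) ≡ 10/5. 5⁻¹ ≡ 8 (mod 13) since 5·8 = 40 ≡ 1, so λ ≡ 10·8 ≡ 2.
  x = λ² - 10 - 10 = 4 - 20 ≡ 10; y = λ·(10 - 10) - 9 ≡ 4. → (10, 4)
6P: (10, 4) + (10, 9): same x and y₁ ≡ -y₂, so the sum is 𝒪.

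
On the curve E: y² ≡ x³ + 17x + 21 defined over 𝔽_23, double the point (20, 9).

tangent at (20, 9): λ = (3·20² + 17)/(2·9) ≡ 21/18. 18⁻¹ ≡ 9 (mod 23) since 18·9 = 162 ≡ 1, so λ ≡ 21·9 ≡ 5.
  x = λ² - 20 - 20 = 25 - 40 ≡ 8; y = λ·(20 - 8) - 9 ≡ 5. → (8, 5)

(8, 5)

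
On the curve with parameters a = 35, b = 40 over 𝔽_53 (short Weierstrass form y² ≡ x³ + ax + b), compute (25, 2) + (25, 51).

The two points share x = 25 and their y-coordinates satisfy 2 + 51 ≡ 0 (mod 53), so they are inverses. Their sum is the point at infinity.

O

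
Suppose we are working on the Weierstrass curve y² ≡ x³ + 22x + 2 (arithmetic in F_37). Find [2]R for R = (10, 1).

(1, 5)

tangent at (10, 1): λ = (3·10² + 22)/(2·1) ≡ 26/2. 2⁻¹ ≡ 19 (mod 37), so λ ≡ 26·19 ≡ 13.
  x = λ² - 10 - 10 = 169 - 20 ≡ 1; y = λ·(10 - 1) - 1 ≡ 5. → (1, 5)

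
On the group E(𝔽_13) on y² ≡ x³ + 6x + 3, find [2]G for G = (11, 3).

tangent at (11, 3): λ = (3·11² + 6)/(2·3) ≡ 5/6. 6⁻¹ ≡ 11 (mod 13) since 6·11 = 66 ≡ 1, so λ ≡ 5·11 ≡ 3.
  x = λ² - 11 - 11 = 9 - 22 ≡ 0; y = λ·(11 - 0) - 3 ≡ 4. → (0, 4)

(0, 4)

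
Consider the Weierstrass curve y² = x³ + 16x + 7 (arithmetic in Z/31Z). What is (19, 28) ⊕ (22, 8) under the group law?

(19, 28) + (22, 8). λ = (8 - 28)/(22 - 19) ≡ 11/3 mod 31. 3⁻¹ ≡ 21 (mod 31) since 3·21 = 63 ≡ 1, so λ ≡ 14.
  x = λ² - 19 - 22 = 196 - 41 ≡ 0; y = λ·(19 - 0) - 28 ≡ 21. → (0, 21)

(0, 21)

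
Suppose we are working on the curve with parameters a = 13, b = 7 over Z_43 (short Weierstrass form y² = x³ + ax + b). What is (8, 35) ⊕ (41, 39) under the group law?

(8, 35) + (41, 39). λ = (39 - 35)/(41 - 8) ≡ 4/33 mod 43. 33⁻¹ ≡ 30 (mod 43), so λ ≡ 34.
  x = λ² - 8 - 41 = 1156 - 49 ≡ 32; y = λ·(8 - 32) - 35 ≡ 9. → (32, 9)

(32, 9)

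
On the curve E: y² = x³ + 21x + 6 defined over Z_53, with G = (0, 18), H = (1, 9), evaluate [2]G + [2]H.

(23, 25)

First 2G:
Repeated addition: build up to 2G.
2G: tangent at (0, 18): λ = (3·0² + 21)/(2·18) ≡ 21/36. 36⁻¹ ≡ 28 (mod 53) since 36·28 = 1008 ≡ 1, so λ ≡ 21·28 ≡ 5.
  x = λ² - 0 - 0 = 25 - 0 ≡ 25; y = λ·(0 - 25) - 18 ≡ 16. → (25, 16)
2G = (25, 16).
Next 2H:
Repeated addition: build up to 2H.
2H: tangent at (1, 9): λ = (3·1² + 21)/(2·9) ≡ 24/18. 18⁻¹ ≡ 3 (mod 53), so λ ≡ 24·3 ≡ 19.
  x = λ² - 1 - 1 = 361 - 2 ≡ 41; y = λ·(1 - 41) - 9 ≡ 26. → (41, 26)
2H = (41, 26).
Finally 2G + 2H:
(25, 16) + (41, 26). λ = (26 - 16)/(41 - 25) ≡ 10/16 mod 53. 16⁻¹ ≡ 10 (mod 53) since 16·10 = 160 ≡ 1, so λ ≡ 47.
  x = λ² - 25 - 41 = 2209 - 66 ≡ 23; y = λ·(25 - 23) - 16 ≡ 25. → (23, 25)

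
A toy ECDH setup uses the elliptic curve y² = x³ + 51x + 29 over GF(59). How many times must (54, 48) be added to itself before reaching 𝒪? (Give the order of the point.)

2P: tangent at (54, 48): λ = (3·54² + 51)/(2·48) ≡ 8/37. 37⁻¹ ≡ 8 (mod 59) since 37·8 = 296 ≡ 1, so λ ≡ 8·8 ≡ 5.
  x = λ² - 54 - 54 = 25 - 108 ≡ 35; y = λ·(54 - 35) - 48 ≡ 47. → (35, 47)
3P: (35, 47) + (54, 48). λ = (48 - 47)/(54 - 35) ≡ 1/19 mod 59. 19⁻¹ ≡ 28 (mod 59) since 19·28 = 532 ≡ 1, so λ ≡ 28.
  x = λ² - 35 - 54 = 784 - 89 ≡ 46; y = λ·(35 - 46) - 47 ≡ 58. → (46, 58)
4P: (46, 58) + (54, 48). λ = (48 - 58)/(54 - 46) ≡ 49/8 mod 59. 8⁻¹ ≡ 37 (mod 59), so λ ≡ 43.
  x = λ² - 46 - 54 = 1849 - 100 ≡ 38; y = λ·(46 - 38) - 58 ≡ 50. → (38, 50)
5P: (38, 50) + (54, 48). λ = (48 - 50)/(54 - 38) ≡ 57/16 mod 59. 16⁻¹ ≡ 48 (mod 59) since 16·48 = 768 ≡ 1, so λ ≡ 22.
  x = λ² - 38 - 54 = 484 - 92 ≡ 38; y = λ·(38 - 38) - 50 ≡ 9. → (38, 9)
6P: (38, 9) + (54, 48). λ = (48 - 9)/(54 - 38) ≡ 39/16 mod 59. 16⁻¹ ≡ 48 (mod 59), so λ ≡ 43.
  x = λ² - 38 - 54 = 1849 - 92 ≡ 46; y = λ·(38 - 46) - 9 ≡ 1. → (46, 1)
7P: (46, 1) + (54, 48). λ = (48 - 1)/(54 - 46) ≡ 47/8 mod 59. 8⁻¹ ≡ 37 (mod 59), so λ ≡ 28.
  x = λ² - 46 - 54 = 784 - 100 ≡ 35; y = λ·(46 - 35) - 1 ≡ 12. → (35, 12)
8P: (35, 12) + (54, 48). λ = (48 - 12)/(54 - 35) ≡ 36/19 mod 59. 19⁻¹ ≡ 28 (mod 59), so λ ≡ 5.
  x = λ² - 35 - 54 = 25 - 89 ≡ 54; y = λ·(35 - 54) - 12 ≡ 11. → (54, 11)
9P: (54, 11) + (54, 48): same x and y₁ ≡ -y₂, so the sum is 𝒪.
9P = 𝒪, so the order is 9.

9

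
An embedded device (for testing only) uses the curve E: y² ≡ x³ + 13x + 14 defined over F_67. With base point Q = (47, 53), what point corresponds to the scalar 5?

Double-and-add on 5 = (101)₂. Start with Q = (47, 53) for the leading 1-bit.
double: tangent at (47, 53): λ = (3·47² + 13)/(2·53) ≡ 7/39. 39⁻¹ ≡ 55 (mod 67) since 39·55 = 2145 ≡ 1, so λ ≡ 7·55 ≡ 50.
  x = λ² - 47 - 47 = 2500 - 94 ≡ 61; y = λ·(47 - 61) - 53 ≡ 51. → (61, 51)
double: tangent at (61, 51): λ = (3·61² + 13)/(2·51) ≡ 54/35. 35⁻¹ ≡ 23 (mod 67), so λ ≡ 54·23 ≡ 36.
  x = λ² - 61 - 61 = 1296 - 122 ≡ 35; y = λ·(61 - 35) - 51 ≡ 14. → (35, 14)
add Q: (35, 14) + (47, 53). λ = (53 - 14)/(47 - 35) ≡ 39/12 mod 67. 12⁻¹ ≡ 28 (mod 67), so λ ≡ 20.
  x = λ² - 35 - 47 = 400 - 82 ≡ 50; y = λ·(35 - 50) - 14 ≡ 21. → (50, 21)

(50, 21)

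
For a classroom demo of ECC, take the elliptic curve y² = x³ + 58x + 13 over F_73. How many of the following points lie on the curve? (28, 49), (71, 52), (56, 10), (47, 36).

2

(28, 49): 49² ≡ 65, rhs ≡ 10 → off.
(71, 52): 52² ≡ 3, rhs ≡ 35 → off.
(56, 10): 10² ≡ 27, rhs ≡ 27 → on.
(47, 36): 36² ≡ 55, rhs ≡ 55 → on.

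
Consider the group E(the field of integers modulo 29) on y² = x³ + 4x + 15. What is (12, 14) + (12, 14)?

tangent at (12, 14): λ = (3·12² + 4)/(2·14) ≡ 1/28. 28⁻¹ ≡ 28 (mod 29) since 28·28 = 784 ≡ 1, so λ ≡ 1·28 ≡ 28.
  x = λ² - 12 - 12 = 784 - 24 ≡ 6; y = λ·(12 - 6) - 14 ≡ 9. → (6, 9)

(6, 9)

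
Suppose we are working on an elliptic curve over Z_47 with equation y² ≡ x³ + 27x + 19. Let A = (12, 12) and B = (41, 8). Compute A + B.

(12, 12) + (41, 8). λ = (8 - 12)/(41 - 12) ≡ 43/29 mod 47. 29⁻¹ ≡ 13 (mod 47), so λ ≡ 42.
  x = λ² - 12 - 41 = 1764 - 53 ≡ 19; y = λ·(12 - 19) - 12 ≡ 23. → (19, 23)

(19, 23)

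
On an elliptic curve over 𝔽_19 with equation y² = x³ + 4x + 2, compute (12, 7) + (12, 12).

O

The two points share x = 12 and their y-coordinates satisfy 7 + 12 ≡ 0 (mod 19), so they are inverses. Their sum is the point at infinity.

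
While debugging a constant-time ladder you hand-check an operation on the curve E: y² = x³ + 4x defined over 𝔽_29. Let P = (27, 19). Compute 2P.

(0, 0)

tangent at (27, 19): λ = (3·27² + 4)/(2·19) ≡ 16/9. 9⁻¹ ≡ 13 (mod 29), so λ ≡ 16·13 ≡ 5.
  x = λ² - 27 - 27 = 25 - 54 ≡ 0; y = λ·(27 - 0) - 19 ≡ 0. → (0, 0)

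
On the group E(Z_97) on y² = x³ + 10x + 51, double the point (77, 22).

(93, 23)

tangent at (77, 22): λ = (3·77² + 10)/(2·22) ≡ 46/44. 44⁻¹ ≡ 86 (mod 97), so λ ≡ 46·86 ≡ 76.
  x = λ² - 77 - 77 = 5776 - 154 ≡ 93; y = λ·(77 - 93) - 22 ≡ 23. → (93, 23)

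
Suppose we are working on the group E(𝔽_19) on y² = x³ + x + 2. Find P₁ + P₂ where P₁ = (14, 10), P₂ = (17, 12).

(18, 0)

(14, 10) + (17, 12). λ = (12 - 10)/(17 - 14) ≡ 2/3 mod 19. 3⁻¹ ≡ 13 (mod 19), so λ ≡ 7.
  x = λ² - 14 - 17 = 49 - 31 ≡ 18; y = λ·(14 - 18) - 10 ≡ 0. → (18, 0)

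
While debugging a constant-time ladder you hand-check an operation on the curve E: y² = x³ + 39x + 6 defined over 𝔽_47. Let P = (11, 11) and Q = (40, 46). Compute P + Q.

(33, 37)

(11, 11) + (40, 46). λ = (46 - 11)/(40 - 11) ≡ 35/29 mod 47. 29⁻¹ ≡ 13 (mod 47) since 29·13 = 377 ≡ 1, so λ ≡ 32.
  x = λ² - 11 - 40 = 1024 - 51 ≡ 33; y = λ·(11 - 33) - 11 ≡ 37. → (33, 37)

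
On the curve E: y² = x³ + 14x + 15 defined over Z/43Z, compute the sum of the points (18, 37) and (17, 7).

(18, 37) + (17, 7). λ = (7 - 37)/(17 - 18) ≡ 13/42 mod 43. 42⁻¹ ≡ 42 (mod 43) since 42·42 = 1764 ≡ 1, so λ ≡ 30.
  x = λ² - 18 - 17 = 900 - 35 ≡ 5; y = λ·(18 - 5) - 37 ≡ 9. → (5, 9)

(5, 9)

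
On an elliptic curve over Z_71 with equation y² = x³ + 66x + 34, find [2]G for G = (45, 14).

(58, 23)

tangent at (45, 14): λ = (3·45² + 66)/(2·14) ≡ 35/28. 28⁻¹ ≡ 33 (mod 71), so λ ≡ 35·33 ≡ 19.
  x = λ² - 45 - 45 = 361 - 90 ≡ 58; y = λ·(45 - 58) - 14 ≡ 23. → (58, 23)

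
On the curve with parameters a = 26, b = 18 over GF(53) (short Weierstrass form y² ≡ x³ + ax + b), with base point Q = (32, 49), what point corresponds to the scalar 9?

(32, 4)

Double-and-add on 9 = (1001)₂. Start with Q = (32, 49) for the leading 1-bit.
double: tangent at (32, 49): λ = (3·32² + 26)/(2·49) ≡ 24/45. 45⁻¹ ≡ 33 (mod 53), so λ ≡ 24·33 ≡ 50.
  x = λ² - 32 - 32 = 2500 - 64 ≡ 51; y = λ·(32 - 51) - 49 ≡ 8. → (51, 8)
double: tangent at (51, 8): λ = (3·51² + 26)/(2·8) ≡ 38/16. 16⁻¹ ≡ 10 (mod 53) since 16·10 = 160 ≡ 1, so λ ≡ 38·10 ≡ 9.
  x = λ² - 51 - 51 = 81 - 102 ≡ 32; y = λ·(51 - 32) - 8 ≡ 4. → (32, 4)
double: tangent at (32, 4): λ = (3·32² + 26)/(2·4) ≡ 24/8. 8⁻¹ ≡ 20 (mod 53), so λ ≡ 24·20 ≡ 3.
  x = λ² - 32 - 32 = 9 - 64 ≡ 51; y = λ·(32 - 51) - 4 ≡ 45. → (51, 45)
add Q: (51, 45) + (32, 49). λ = (49 - 45)/(32 - 51) ≡ 4/34 mod 53. 34⁻¹ ≡ 39 (mod 53), so λ ≡ 50.
  x = λ² - 51 - 32 = 2500 - 83 ≡ 32; y = λ·(51 - 32) - 45 ≡ 4. → (32, 4)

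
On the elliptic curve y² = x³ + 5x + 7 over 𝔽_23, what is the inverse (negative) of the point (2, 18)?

(2, 5)

-(2, 18) = (2, -18 mod 23) = (2, 5).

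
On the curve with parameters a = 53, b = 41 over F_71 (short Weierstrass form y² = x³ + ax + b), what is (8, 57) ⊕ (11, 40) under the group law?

(21, 64)

(8, 57) + (11, 40). λ = (40 - 57)/(11 - 8) ≡ 54/3 mod 71. 3⁻¹ ≡ 24 (mod 71) since 3·24 = 72 ≡ 1, so λ ≡ 18.
  x = λ² - 8 - 11 = 324 - 19 ≡ 21; y = λ·(8 - 21) - 57 ≡ 64. → (21, 64)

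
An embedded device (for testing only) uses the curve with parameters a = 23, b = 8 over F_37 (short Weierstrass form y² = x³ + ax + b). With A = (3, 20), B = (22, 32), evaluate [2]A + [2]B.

First 2A:
Repeated addition: build up to 2A.
2A: tangent at (3, 20): λ = (3·3² + 23)/(2·20) ≡ 13/3. 3⁻¹ ≡ 25 (mod 37) since 3·25 = 75 ≡ 1, so λ ≡ 13·25 ≡ 29.
  x = λ² - 3 - 3 = 841 - 6 ≡ 21; y = λ·(3 - 21) - 20 ≡ 13. → (21, 13)
2A = (21, 13).
Next 2B:
Repeated addition: build up to 2B.
2B: tangent at (22, 32): λ = (3·22² + 23)/(2·32) ≡ 32/27. 27⁻¹ ≡ 11 (mod 37), so λ ≡ 32·11 ≡ 19.
  x = λ² - 22 - 22 = 361 - 44 ≡ 21; y = λ·(22 - 21) - 32 ≡ 24. → (21, 24)
2B = (21, 24).
Finally 2A + 2B:
(21, 13) + (21, 24): same x and y₁ ≡ -y₂, so the sum is O.

O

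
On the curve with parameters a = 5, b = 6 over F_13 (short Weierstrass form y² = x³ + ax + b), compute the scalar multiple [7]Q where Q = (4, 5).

Repeated addition: build up to 7Q.
2Q: tangent at (4, 5): λ = (3·4² + 5)/(2·5) ≡ 1/10. 10⁻¹ ≡ 4 (mod 13), so λ ≡ 1·4 ≡ 4.
  x = λ² - 4 - 4 = 16 - 8 ≡ 8; y = λ·(4 - 8) - 5 ≡ 5. → (8, 5)
3Q: (8, 5) + (4, 5). λ = (5 - 5)/(4 - 8) ≡ 0/9 mod 13. 9⁻¹ ≡ 3 (mod 13), so λ ≡ 0.
  x = λ² - 8 - 4 = 0 - 12 ≡ 1; y = λ·(8 - 1) - 5 ≡ 8. → (1, 8)
4Q: (1, 8) + (4, 5). λ = (5 - 8)/(4 - 1) ≡ 10/3 mod 13. 3⁻¹ ≡ 9 (mod 13), so λ ≡ 12.
  x = λ² - 1 - 4 = 144 - 5 ≡ 9; y = λ·(1 - 9) - 8 ≡ 0. → (9, 0)
5Q: (9, 0) + (4, 5). λ = (5 - 0)/(4 - 9) ≡ 5/8 mod 13. 8⁻¹ ≡ 5 (mod 13), so λ ≡ 12.
  x = λ² - 9 - 4 = 144 - 13 ≡ 1; y = λ·(9 - 1) - 0 ≡ 5. → (1, 5)
6Q: (1, 5) + (4, 5). λ = (5 - 5)/(4 - 1) ≡ 0/3 mod 13. 3⁻¹ ≡ 9 (mod 13), so λ ≡ 0.
  x = λ² - 1 - 4 = 0 - 5 ≡ 8; y = λ·(1 - 8) - 5 ≡ 8. → (8, 8)
7Q: (8, 8) + (4, 5). λ = (5 - 8)/(4 - 8) ≡ 10/9 mod 13. 9⁻¹ ≡ 3 (mod 13) since 9·3 = 27 ≡ 1, so λ ≡ 4.
  x = λ² - 8 - 4 = 16 - 12 ≡ 4; y = λ·(8 - 4) - 8 ≡ 8. → (4, 8)

(4, 8)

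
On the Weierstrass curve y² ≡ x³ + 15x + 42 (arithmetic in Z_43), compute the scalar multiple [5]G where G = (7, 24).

(38, 10)

Repeated addition: build up to 5G.
2G: tangent at (7, 24): λ = (3·7² + 15)/(2·24) ≡ 33/5. 5⁻¹ ≡ 26 (mod 43), so λ ≡ 33·26 ≡ 41.
  x = λ² - 7 - 7 = 1681 - 14 ≡ 33; y = λ·(7 - 33) - 24 ≡ 28. → (33, 28)
3G: (33, 28) + (7, 24). λ = (24 - 28)/(7 - 33) ≡ 39/17 mod 43. 17⁻¹ ≡ 38 (mod 43), so λ ≡ 20.
  x = λ² - 33 - 7 = 400 - 40 ≡ 16; y = λ·(33 - 16) - 28 ≡ 11. → (16, 11)
4G: (16, 11) + (7, 24). λ = (24 - 11)/(7 - 16) ≡ 13/34 mod 43. 34⁻¹ ≡ 19 (mod 43) since 34·19 = 646 ≡ 1, so λ ≡ 32.
  x = λ² - 16 - 7 = 1024 - 23 ≡ 12; y = λ·(16 - 12) - 11 ≡ 31. → (12, 31)
5G: (12, 31) + (7, 24). λ = (24 - 31)/(7 - 12) ≡ 36/38 mod 43. 38⁻¹ ≡ 17 (mod 43), so λ ≡ 10.
  x = λ² - 12 - 7 = 100 - 19 ≡ 38; y = λ·(12 - 38) - 31 ≡ 10. → (38, 10)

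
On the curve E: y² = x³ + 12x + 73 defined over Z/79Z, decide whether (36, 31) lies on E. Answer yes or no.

y² = 31² ≡ 13; x³ + 12x + 73 = 47161 ≡ 77 (mod 79). 13 ≠ 77.

no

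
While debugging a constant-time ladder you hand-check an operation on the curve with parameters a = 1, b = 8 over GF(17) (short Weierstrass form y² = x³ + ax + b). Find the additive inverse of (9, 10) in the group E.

-(9, 10) = (9, -10 mod 17) = (9, 7).

(9, 7)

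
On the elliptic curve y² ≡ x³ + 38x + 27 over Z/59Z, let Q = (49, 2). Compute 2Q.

(36, 5)

tangent at (49, 2): λ = (3·49² + 38)/(2·2) ≡ 43/4. 4⁻¹ ≡ 15 (mod 59), so λ ≡ 43·15 ≡ 55.
  x = λ² - 49 - 49 = 3025 - 98 ≡ 36; y = λ·(49 - 36) - 2 ≡ 5. → (36, 5)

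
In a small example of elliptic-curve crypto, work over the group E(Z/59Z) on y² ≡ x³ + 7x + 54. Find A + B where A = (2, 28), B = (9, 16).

(2, 28) + (9, 16). λ = (16 - 28)/(9 - 2) ≡ 47/7 mod 59. 7⁻¹ ≡ 17 (mod 59), so λ ≡ 32.
  x = λ² - 2 - 9 = 1024 - 11 ≡ 10; y = λ·(2 - 10) - 28 ≡ 11. → (10, 11)

(10, 11)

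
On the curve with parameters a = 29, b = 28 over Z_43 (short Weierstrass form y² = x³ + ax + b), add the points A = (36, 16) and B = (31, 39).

(35, 31)

(36, 16) + (31, 39). λ = (39 - 16)/(31 - 36) ≡ 23/38 mod 43. 38⁻¹ ≡ 17 (mod 43), so λ ≡ 4.
  x = λ² - 36 - 31 = 16 - 67 ≡ 35; y = λ·(36 - 35) - 16 ≡ 31. → (35, 31)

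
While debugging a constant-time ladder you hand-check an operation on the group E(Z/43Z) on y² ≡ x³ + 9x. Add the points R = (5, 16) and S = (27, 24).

(9, 6)

(5, 16) + (27, 24). λ = (24 - 16)/(27 - 5) ≡ 8/22 mod 43. 22⁻¹ ≡ 2 (mod 43) since 22·2 = 44 ≡ 1, so λ ≡ 16.
  x = λ² - 5 - 27 = 256 - 32 ≡ 9; y = λ·(5 - 9) - 16 ≡ 6. → (9, 6)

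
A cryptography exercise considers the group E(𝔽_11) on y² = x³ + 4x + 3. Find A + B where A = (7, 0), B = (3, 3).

(7, 0) + (3, 3). λ = (3 - 0)/(3 - 7) ≡ 3/7 mod 11. 7⁻¹ ≡ 8 (mod 11), so λ ≡ 2.
  x = λ² - 7 - 3 = 4 - 10 ≡ 5; y = λ·(7 - 5) - 0 ≡ 4. → (5, 4)

(5, 4)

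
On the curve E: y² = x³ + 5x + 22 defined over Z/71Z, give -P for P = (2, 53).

(2, 18)

-(2, 53) = (2, -53 mod 71) = (2, 18).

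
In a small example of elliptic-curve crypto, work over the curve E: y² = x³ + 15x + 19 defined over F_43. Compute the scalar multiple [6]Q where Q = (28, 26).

(21, 7)

Repeated addition: build up to 6Q.
2Q: tangent at (28, 26): λ = (3·28² + 15)/(2·26) ≡ 2/9. 9⁻¹ ≡ 24 (mod 43), so λ ≡ 2·24 ≡ 5.
  x = λ² - 28 - 28 = 25 - 56 ≡ 12; y = λ·(28 - 12) - 26 ≡ 11. → (12, 11)
3Q: (12, 11) + (28, 26). λ = (26 - 11)/(28 - 12) ≡ 15/16 mod 43. 16⁻¹ ≡ 35 (mod 43), so λ ≡ 9.
  x = λ² - 12 - 28 = 81 - 40 ≡ 41; y = λ·(12 - 41) - 11 ≡ 29. → (41, 29)
4Q: (41, 29) + (28, 26). λ = (26 - 29)/(28 - 41) ≡ 40/30 mod 43. 30⁻¹ ≡ 33 (mod 43), so λ ≡ 30.
  x = λ² - 41 - 28 = 900 - 69 ≡ 14; y = λ·(41 - 14) - 29 ≡ 7. → (14, 7)
5Q: (14, 7) + (28, 26). λ = (26 - 7)/(28 - 14) ≡ 19/14 mod 43. 14⁻¹ ≡ 40 (mod 43), so λ ≡ 29.
  x = λ² - 14 - 28 = 841 - 42 ≡ 25; y = λ·(14 - 25) - 7 ≡ 18. → (25, 18)
6Q: (25, 18) + (28, 26). λ = (26 - 18)/(28 - 25) ≡ 8/3 mod 43. 3⁻¹ ≡ 29 (mod 43), so λ ≡ 17.
  x = λ² - 25 - 28 = 289 - 53 ≡ 21; y = λ·(25 - 21) - 18 ≡ 7. → (21, 7)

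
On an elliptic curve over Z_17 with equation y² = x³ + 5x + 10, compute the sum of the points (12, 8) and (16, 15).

(12, 8) + (16, 15). λ = (15 - 8)/(16 - 12) ≡ 7/4 mod 17. 4⁻¹ ≡ 13 (mod 17) since 4·13 = 52 ≡ 1, so λ ≡ 6.
  x = λ² - 12 - 16 = 36 - 28 ≡ 8; y = λ·(12 - 8) - 8 ≡ 16. → (8, 16)

(8, 16)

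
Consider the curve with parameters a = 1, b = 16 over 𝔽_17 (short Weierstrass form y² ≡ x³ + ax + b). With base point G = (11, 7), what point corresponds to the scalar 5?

(0, 13)

Double-and-add on 5 = (101)₂. Start with G = (11, 7) for the leading 1-bit.
double: tangent at (11, 7): λ = (3·11² + 1)/(2·7) ≡ 7/14. 14⁻¹ ≡ 11 (mod 17) since 14·11 = 154 ≡ 1, so λ ≡ 7·11 ≡ 9.
  x = λ² - 11 - 11 = 81 - 22 ≡ 8; y = λ·(11 - 8) - 7 ≡ 3. → (8, 3)
double: tangent at (8, 3): λ = (3·8² + 1)/(2·3) ≡ 6/6. 6⁻¹ ≡ 3 (mod 17), so λ ≡ 6·3 ≡ 1.
  x = λ² - 8 - 8 = 1 - 16 ≡ 2; y = λ·(8 - 2) - 3 ≡ 3. → (2, 3)
add G: (2, 3) + (11, 7). λ = (7 - 3)/(11 - 2) ≡ 4/9 mod 17. 9⁻¹ ≡ 2 (mod 17), so λ ≡ 8.
  x = λ² - 2 - 11 = 64 - 13 ≡ 0; y = λ·(2 - 0) - 3 ≡ 13. → (0, 13)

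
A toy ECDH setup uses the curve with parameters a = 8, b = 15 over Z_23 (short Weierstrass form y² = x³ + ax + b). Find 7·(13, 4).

Write G = (13, 4).
Repeated addition: build up to 7G.
2G: tangent at (13, 4): λ = (3·13² + 8)/(2·4) ≡ 9/8. 8⁻¹ ≡ 3 (mod 23), so λ ≡ 9·3 ≡ 4.
  x = λ² - 13 - 13 = 16 - 26 ≡ 13; y = λ·(13 - 13) - 4 ≡ 19. → (13, 19)
3G: (13, 19) + (13, 4): same x and y₁ ≡ -y₂, so the sum is O.
4G: O + (13, 4) = (13, 4) (identity).
5G: tangent at (13, 4): λ = (3·13² + 8)/(2·4) ≡ 9/8. 8⁻¹ ≡ 3 (mod 23) since 8·3 = 24 ≡ 1, so λ ≡ 9·3 ≡ 4.
  x = λ² - 13 - 13 = 16 - 26 ≡ 13; y = λ·(13 - 13) - 4 ≡ 19. → (13, 19)
6G: (13, 19) + (13, 4): same x and y₁ ≡ -y₂, so the sum is O.
7G: O + (13, 4) = (13, 4) (identity).

(13, 4)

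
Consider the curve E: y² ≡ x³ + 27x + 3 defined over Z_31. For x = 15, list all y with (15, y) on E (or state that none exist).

1, 30

x³ + 27x + 3 = 3783 ≡ 1 (mod 31).
Square roots of 1 mod 31: 1 and 30 (since 1² = 1 ≡ 1).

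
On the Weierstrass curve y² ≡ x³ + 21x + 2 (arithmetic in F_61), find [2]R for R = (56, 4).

tangent at (56, 4): λ = (3·56² + 21)/(2·4) ≡ 35/8. 8⁻¹ ≡ 23 (mod 61) since 8·23 = 184 ≡ 1, so λ ≡ 35·23 ≡ 12.
  x = λ² - 56 - 56 = 144 - 112 ≡ 32; y = λ·(56 - 32) - 4 ≡ 40. → (32, 40)

(32, 40)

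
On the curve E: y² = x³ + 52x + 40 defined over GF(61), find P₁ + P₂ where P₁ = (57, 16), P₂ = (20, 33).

(57, 16) + (20, 33). λ = (33 - 16)/(20 - 57) ≡ 17/24 mod 61. 24⁻¹ ≡ 28 (mod 61) since 24·28 = 672 ≡ 1, so λ ≡ 49.
  x = λ² - 57 - 20 = 2401 - 77 ≡ 6; y = λ·(57 - 6) - 16 ≡ 43. → (6, 43)

(6, 43)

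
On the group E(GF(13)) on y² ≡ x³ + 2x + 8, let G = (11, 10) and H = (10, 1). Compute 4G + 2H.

(8, 4)

First 4G:
Repeated addition: build up to 4G.
2G: tangent at (11, 10): λ = (3·11² + 2)/(2·10) ≡ 1/7. 7⁻¹ ≡ 2 (mod 13) since 7·2 = 14 ≡ 1, so λ ≡ 1·2 ≡ 2.
  x = λ² - 11 - 11 = 4 - 22 ≡ 8; y = λ·(11 - 8) - 10 ≡ 9. → (8, 9)
3G: (8, 9) + (11, 10). λ = (10 - 9)/(11 - 8) ≡ 1/3 mod 13. 3⁻¹ ≡ 9 (mod 13), so λ ≡ 9.
  x = λ² - 8 - 11 = 81 - 19 ≡ 10; y = λ·(8 - 10) - 9 ≡ 12. → (10, 12)
4G: (10, 12) + (11, 10). λ = (10 - 12)/(11 - 10) ≡ 11/1 mod 13. 1⁻¹ ≡ 1 (mod 13), so λ ≡ 11.
  x = λ² - 10 - 11 = 121 - 21 ≡ 9; y = λ·(10 - 9) - 12 ≡ 12. → (9, 12)
4G = (9, 12).
Next 2H:
Repeated addition: build up to 2H.
2H: tangent at (10, 1): λ = (3·10² + 2)/(2·1) ≡ 3/2. 2⁻¹ ≡ 7 (mod 13) since 2·7 = 14 ≡ 1, so λ ≡ 3·7 ≡ 8.
  x = λ² - 10 - 10 = 64 - 20 ≡ 5; y = λ·(10 - 5) - 1 ≡ 0. → (5, 0)
2H = (5, 0).
Finally 4G + 2H:
(9, 12) + (5, 0). λ = (0 - 12)/(5 - 9) ≡ 1/9 mod 13. 9⁻¹ ≡ 3 (mod 13), so λ ≡ 3.
  x = λ² - 9 - 5 = 9 - 14 ≡ 8; y = λ·(9 - 8) - 12 ≡ 4. → (8, 4)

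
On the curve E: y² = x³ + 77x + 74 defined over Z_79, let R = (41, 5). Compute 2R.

(19, 41)

tangent at (41, 5): λ = (3·41² + 77)/(2·5) ≡ 64/10. 10⁻¹ ≡ 8 (mod 79) since 10·8 = 80 ≡ 1, so λ ≡ 64·8 ≡ 38.
  x = λ² - 41 - 41 = 1444 - 82 ≡ 19; y = λ·(41 - 19) - 5 ≡ 41. → (19, 41)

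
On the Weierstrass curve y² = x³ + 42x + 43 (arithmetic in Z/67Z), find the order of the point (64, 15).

11

2P: tangent at (64, 15): λ = (3·64² + 42)/(2·15) ≡ 2/30. 30⁻¹ ≡ 38 (mod 67) since 30·38 = 1140 ≡ 1, so λ ≡ 2·38 ≡ 9.
  x = λ² - 64 - 64 = 81 - 128 ≡ 20; y = λ·(64 - 20) - 15 ≡ 46. → (20, 46)
3P: (20, 46) + (64, 15). λ = (15 - 46)/(64 - 20) ≡ 36/44 mod 67. 44⁻¹ ≡ 32 (mod 67) since 44·32 = 1408 ≡ 1, so λ ≡ 13.
  x = λ² - 20 - 64 = 169 - 84 ≡ 18; y = λ·(20 - 18) - 46 ≡ 47. → (18, 47)
4P: (18, 47) + (64, 15). λ = (15 - 47)/(64 - 18) ≡ 35/46 mod 67. 46⁻¹ ≡ 51 (mod 67), so λ ≡ 43.
  x = λ² - 18 - 64 = 1849 - 82 ≡ 25; y = λ·(18 - 25) - 47 ≡ 54. → (25, 54)
5P: (25, 54) + (64, 15). λ = (15 - 54)/(64 - 25) ≡ 28/39 mod 67. 39⁻¹ ≡ 55 (mod 67), so λ ≡ 66.
  x = λ² - 25 - 64 = 4356 - 89 ≡ 46; y = λ·(25 - 46) - 54 ≡ 34. → (46, 34)
6P: (46, 34) + (64, 15). λ = (15 - 34)/(64 - 46) ≡ 48/18 mod 67. 18⁻¹ ≡ 41 (mod 67) since 18·41 = 738 ≡ 1, so λ ≡ 25.
  x = λ² - 46 - 64 = 625 - 110 ≡ 46; y = λ·(46 - 46) - 34 ≡ 33. → (46, 33)
7P: (46, 33) + (64, 15). λ = (15 - 33)/(64 - 46) ≡ 49/18 mod 67. 18⁻¹ ≡ 41 (mod 67) since 18·41 = 738 ≡ 1, so λ ≡ 66.
  x = λ² - 46 - 64 = 4356 - 110 ≡ 25; y = λ·(46 - 25) - 33 ≡ 13. → (25, 13)
8P: (25, 13) + (64, 15). λ = (15 - 13)/(64 - 25) ≡ 2/39 mod 67. 39⁻¹ ≡ 55 (mod 67) since 39·55 = 2145 ≡ 1, so λ ≡ 43.
  x = λ² - 25 - 64 = 1849 - 89 ≡ 18; y = λ·(25 - 18) - 13 ≡ 20. → (18, 20)
9P: (18, 20) + (64, 15). λ = (15 - 20)/(64 - 18) ≡ 62/46 mod 67. 46⁻¹ ≡ 51 (mod 67) since 46·51 = 2346 ≡ 1, so λ ≡ 13.
  x = λ² - 18 - 64 = 169 - 82 ≡ 20; y = λ·(18 - 20) - 20 ≡ 21. → (20, 21)
10P: (20, 21) + (64, 15). λ = (15 - 21)/(64 - 20) ≡ 61/44 mod 67. 44⁻¹ ≡ 32 (mod 67), so λ ≡ 9.
  x = λ² - 20 - 64 = 81 - 84 ≡ 64; y = λ·(20 - 64) - 21 ≡ 52. → (64, 52)
11P: (64, 52) + (64, 15): same x and y₁ ≡ -y₂, so the sum is the point at infinity.
11P = the point at infinity, so the order is 11.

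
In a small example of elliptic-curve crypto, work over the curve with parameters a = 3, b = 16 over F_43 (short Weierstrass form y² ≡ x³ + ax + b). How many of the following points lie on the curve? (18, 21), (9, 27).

(18, 21): 21² ≡ 11, rhs ≡ 11 → on.
(9, 27): 27² ≡ 41, rhs ≡ 41 → on.

2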